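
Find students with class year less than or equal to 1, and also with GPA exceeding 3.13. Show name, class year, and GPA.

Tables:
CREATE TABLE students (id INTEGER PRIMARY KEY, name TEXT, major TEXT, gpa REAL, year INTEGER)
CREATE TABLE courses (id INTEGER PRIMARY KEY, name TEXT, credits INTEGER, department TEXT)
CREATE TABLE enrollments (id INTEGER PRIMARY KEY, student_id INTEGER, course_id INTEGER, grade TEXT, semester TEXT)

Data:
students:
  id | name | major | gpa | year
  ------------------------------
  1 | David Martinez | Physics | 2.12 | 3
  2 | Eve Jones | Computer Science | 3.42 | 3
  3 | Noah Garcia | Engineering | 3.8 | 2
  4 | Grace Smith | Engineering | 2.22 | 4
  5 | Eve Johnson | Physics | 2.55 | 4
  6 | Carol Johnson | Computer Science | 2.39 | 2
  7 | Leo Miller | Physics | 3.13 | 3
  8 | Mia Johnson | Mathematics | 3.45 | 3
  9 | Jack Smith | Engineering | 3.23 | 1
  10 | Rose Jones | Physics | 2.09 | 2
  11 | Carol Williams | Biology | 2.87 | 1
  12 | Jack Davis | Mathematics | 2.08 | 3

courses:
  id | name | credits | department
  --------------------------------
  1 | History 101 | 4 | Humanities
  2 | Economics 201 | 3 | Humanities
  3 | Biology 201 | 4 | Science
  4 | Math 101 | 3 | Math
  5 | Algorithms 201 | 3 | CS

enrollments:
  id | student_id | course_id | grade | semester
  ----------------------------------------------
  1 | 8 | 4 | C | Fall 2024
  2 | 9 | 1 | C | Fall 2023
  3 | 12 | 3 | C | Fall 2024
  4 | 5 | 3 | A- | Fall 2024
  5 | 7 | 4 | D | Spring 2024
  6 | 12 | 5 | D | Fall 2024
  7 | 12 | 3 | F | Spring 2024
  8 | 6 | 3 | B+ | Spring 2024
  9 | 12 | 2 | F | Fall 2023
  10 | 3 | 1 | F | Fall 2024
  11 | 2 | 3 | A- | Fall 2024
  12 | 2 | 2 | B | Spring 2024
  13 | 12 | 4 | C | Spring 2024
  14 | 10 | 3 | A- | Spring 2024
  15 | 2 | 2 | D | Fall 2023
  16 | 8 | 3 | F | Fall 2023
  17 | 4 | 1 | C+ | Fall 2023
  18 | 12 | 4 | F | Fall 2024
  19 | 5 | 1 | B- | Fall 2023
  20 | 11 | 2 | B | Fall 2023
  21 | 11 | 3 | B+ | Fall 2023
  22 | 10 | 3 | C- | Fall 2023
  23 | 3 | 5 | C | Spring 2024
SELECT name, year, gpa FROM students WHERE year <= 1 AND gpa > 3.13

Execution result:
name | year | gpa
Jack Smith | 1 | 3.23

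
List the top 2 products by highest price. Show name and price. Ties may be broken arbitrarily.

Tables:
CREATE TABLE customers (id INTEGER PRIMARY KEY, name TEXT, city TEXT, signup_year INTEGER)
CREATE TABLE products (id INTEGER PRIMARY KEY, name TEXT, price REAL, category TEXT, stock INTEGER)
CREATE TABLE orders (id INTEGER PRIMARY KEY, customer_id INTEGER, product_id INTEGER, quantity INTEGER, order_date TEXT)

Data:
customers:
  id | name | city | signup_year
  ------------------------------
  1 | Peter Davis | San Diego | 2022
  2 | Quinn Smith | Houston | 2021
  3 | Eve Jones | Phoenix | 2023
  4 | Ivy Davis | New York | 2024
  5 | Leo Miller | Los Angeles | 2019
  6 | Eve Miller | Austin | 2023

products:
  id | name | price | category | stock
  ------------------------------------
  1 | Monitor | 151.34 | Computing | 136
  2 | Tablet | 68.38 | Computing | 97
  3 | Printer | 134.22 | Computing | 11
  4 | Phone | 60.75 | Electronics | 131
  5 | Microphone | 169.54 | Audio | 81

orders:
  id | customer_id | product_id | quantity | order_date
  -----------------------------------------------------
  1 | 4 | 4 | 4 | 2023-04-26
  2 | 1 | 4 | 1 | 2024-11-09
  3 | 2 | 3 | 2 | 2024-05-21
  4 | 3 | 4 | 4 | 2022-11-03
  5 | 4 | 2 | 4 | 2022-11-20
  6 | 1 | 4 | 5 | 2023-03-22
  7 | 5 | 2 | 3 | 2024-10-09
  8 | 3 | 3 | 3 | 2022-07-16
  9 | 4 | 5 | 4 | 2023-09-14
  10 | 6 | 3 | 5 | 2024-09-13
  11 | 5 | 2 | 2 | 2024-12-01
SELECT name, price FROM products ORDER BY price DESC LIMIT 2

Execution result:
name | price
Microphone | 169.54
Monitor | 151.34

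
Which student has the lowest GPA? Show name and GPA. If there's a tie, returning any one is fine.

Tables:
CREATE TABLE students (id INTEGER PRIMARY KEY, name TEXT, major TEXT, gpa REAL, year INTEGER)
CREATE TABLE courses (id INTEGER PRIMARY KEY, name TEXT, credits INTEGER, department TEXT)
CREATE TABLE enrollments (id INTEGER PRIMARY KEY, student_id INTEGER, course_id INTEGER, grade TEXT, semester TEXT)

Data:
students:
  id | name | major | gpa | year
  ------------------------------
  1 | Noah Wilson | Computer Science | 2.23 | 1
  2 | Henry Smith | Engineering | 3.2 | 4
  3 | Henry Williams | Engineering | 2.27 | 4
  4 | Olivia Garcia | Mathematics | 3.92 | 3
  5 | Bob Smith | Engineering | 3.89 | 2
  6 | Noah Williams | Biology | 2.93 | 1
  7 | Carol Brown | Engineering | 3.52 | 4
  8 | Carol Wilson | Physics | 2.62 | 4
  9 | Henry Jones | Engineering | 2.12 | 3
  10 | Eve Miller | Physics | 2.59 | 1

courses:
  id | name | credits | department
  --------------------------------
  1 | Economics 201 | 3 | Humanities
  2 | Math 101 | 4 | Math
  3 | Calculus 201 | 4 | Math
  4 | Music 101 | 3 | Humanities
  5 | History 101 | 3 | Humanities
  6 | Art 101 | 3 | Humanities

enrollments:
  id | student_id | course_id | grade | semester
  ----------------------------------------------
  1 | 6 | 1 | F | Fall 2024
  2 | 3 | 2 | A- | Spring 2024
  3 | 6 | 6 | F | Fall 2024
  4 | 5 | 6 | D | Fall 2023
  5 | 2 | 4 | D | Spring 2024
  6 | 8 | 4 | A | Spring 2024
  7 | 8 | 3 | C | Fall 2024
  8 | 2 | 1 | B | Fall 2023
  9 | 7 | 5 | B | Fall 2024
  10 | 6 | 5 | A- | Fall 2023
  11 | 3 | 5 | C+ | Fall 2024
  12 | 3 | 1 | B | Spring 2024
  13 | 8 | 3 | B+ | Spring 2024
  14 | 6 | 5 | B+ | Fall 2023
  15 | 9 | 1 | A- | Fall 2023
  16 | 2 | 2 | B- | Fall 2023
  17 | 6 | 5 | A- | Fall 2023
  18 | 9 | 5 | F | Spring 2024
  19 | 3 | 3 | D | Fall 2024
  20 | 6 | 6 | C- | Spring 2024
SELECT name, gpa FROM students ORDER BY gpa ASC LIMIT 1

Execution result:
name | gpa
Henry Jones | 2.12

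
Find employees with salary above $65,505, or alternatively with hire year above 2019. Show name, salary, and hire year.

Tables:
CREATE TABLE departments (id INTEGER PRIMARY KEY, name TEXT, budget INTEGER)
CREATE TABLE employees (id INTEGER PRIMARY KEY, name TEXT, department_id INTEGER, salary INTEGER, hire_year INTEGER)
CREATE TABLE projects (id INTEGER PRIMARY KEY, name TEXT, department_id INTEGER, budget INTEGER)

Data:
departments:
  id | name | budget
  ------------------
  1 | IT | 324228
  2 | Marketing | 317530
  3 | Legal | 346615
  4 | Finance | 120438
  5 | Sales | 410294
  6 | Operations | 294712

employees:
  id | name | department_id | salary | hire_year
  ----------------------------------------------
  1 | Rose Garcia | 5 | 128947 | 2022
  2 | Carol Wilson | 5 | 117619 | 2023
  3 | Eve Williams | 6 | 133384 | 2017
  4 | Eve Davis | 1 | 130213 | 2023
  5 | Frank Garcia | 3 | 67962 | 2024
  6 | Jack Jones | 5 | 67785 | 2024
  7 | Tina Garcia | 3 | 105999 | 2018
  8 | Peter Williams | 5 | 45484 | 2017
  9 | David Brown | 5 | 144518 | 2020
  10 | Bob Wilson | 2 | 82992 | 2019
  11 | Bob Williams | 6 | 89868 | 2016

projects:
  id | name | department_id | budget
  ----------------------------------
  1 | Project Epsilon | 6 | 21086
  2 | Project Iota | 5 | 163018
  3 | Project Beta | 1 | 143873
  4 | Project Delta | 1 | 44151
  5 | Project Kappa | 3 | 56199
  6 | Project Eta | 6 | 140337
SELECT name, salary, hire_year FROM employees WHERE salary > 65505 OR hire_year > 2019

Execution result:
name | salary | hire_year
Rose Garcia | 128947 | 2022
Carol Wilson | 117619 | 2023
Eve Williams | 133384 | 2017
Eve Davis | 130213 | 2023
Frank Garcia | 67962 | 2024
Jack Jones | 67785 | 2024
Tina Garcia | 105999 | 2018
David Brown | 144518 | 2020
Bob Wilson | 82992 | 2019
Bob Williams | 89868 | 2016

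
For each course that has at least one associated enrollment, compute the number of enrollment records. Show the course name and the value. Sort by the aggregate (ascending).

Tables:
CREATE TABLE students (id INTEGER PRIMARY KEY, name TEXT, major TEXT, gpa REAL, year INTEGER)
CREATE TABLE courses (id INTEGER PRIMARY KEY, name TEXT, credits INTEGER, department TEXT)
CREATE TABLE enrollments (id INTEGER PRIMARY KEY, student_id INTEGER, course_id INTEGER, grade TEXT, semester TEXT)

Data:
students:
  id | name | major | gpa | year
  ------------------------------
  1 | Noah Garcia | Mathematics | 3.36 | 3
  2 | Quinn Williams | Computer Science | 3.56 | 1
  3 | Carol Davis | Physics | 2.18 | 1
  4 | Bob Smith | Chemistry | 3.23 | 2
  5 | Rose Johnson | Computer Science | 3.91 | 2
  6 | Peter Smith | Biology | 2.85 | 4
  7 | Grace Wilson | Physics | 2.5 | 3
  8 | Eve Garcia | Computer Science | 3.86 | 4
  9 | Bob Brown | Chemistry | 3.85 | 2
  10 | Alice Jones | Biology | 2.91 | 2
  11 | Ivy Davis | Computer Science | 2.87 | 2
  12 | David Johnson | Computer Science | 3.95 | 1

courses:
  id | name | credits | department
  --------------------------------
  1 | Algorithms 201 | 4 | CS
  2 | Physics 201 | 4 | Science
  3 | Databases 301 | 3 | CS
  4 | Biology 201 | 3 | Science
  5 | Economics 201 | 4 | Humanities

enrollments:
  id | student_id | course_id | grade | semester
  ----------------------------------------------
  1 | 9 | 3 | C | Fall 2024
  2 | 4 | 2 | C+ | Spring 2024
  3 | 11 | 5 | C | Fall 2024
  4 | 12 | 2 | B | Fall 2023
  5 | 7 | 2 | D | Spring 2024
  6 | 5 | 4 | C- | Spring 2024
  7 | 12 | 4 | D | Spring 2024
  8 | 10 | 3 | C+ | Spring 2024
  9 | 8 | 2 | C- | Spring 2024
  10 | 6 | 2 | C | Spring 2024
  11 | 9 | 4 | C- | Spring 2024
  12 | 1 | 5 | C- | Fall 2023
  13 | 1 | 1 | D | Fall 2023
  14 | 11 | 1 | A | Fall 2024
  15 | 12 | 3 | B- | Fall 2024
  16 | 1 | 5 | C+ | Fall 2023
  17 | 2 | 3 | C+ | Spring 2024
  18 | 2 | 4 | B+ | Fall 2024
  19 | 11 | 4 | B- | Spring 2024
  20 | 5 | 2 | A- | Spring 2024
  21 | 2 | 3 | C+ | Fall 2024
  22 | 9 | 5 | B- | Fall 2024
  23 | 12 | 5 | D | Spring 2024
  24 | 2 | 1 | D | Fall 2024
SELECT p.name, COUNT(*) AS n FROM enrollments c JOIN courses p ON c.course_id = p.id GROUP BY p.id, p.name ORDER BY n ASC

Execution result:
name | n
Algorithms 201 | 3
Databases 301 | 5
Biology 201 | 5
Economics 201 | 5
Physics 201 | 6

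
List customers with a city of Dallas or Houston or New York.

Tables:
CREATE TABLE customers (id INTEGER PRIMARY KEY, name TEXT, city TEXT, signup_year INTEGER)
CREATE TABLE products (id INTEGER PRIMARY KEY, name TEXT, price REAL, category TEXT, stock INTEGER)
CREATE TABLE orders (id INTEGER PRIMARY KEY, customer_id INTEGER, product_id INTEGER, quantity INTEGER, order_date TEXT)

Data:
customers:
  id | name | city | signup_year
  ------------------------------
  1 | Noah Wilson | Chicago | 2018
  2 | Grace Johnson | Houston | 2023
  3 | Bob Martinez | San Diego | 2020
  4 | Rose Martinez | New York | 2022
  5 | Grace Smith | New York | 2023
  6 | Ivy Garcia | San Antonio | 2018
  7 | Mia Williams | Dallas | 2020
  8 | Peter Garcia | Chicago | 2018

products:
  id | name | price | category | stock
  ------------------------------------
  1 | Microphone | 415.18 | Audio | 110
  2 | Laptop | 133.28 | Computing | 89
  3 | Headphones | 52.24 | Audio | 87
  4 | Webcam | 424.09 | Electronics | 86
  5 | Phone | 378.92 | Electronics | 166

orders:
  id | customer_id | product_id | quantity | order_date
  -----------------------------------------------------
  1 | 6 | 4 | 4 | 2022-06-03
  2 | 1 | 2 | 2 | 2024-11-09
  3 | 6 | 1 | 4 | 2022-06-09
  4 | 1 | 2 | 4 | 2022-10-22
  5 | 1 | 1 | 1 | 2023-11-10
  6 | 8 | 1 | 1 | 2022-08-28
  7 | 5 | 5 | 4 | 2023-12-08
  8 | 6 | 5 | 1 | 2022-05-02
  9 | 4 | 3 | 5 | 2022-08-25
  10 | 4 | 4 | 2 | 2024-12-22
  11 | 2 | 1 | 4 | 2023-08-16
SELECT name, city FROM customers WHERE city IN ('Dallas', 'Houston', 'New York')

Execution result:
name | city
Grace Johnson | Houston
Rose Martinez | New York
Grace Smith | New York
Mia Williams | Dallas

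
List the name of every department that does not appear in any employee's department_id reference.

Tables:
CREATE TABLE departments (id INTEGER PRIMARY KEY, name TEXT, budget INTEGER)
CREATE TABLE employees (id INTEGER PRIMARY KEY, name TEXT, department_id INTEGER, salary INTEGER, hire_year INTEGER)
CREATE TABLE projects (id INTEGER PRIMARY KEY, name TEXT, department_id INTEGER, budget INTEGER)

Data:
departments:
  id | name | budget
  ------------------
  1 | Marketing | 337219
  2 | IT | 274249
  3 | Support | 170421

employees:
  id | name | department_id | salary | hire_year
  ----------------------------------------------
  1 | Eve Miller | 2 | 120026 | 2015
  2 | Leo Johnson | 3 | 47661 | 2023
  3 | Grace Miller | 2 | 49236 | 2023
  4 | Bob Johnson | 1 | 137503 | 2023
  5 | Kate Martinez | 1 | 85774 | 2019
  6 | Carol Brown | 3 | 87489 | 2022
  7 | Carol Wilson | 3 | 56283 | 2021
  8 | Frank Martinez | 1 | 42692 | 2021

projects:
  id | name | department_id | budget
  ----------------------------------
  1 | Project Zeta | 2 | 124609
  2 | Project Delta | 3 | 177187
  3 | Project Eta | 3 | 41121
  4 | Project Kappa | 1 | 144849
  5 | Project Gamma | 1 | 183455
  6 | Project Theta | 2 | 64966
SELECT p.name FROM departments p LEFT JOIN employees c ON c.department_id = p.id WHERE c.id IS NULL

Execution result:
(no rows)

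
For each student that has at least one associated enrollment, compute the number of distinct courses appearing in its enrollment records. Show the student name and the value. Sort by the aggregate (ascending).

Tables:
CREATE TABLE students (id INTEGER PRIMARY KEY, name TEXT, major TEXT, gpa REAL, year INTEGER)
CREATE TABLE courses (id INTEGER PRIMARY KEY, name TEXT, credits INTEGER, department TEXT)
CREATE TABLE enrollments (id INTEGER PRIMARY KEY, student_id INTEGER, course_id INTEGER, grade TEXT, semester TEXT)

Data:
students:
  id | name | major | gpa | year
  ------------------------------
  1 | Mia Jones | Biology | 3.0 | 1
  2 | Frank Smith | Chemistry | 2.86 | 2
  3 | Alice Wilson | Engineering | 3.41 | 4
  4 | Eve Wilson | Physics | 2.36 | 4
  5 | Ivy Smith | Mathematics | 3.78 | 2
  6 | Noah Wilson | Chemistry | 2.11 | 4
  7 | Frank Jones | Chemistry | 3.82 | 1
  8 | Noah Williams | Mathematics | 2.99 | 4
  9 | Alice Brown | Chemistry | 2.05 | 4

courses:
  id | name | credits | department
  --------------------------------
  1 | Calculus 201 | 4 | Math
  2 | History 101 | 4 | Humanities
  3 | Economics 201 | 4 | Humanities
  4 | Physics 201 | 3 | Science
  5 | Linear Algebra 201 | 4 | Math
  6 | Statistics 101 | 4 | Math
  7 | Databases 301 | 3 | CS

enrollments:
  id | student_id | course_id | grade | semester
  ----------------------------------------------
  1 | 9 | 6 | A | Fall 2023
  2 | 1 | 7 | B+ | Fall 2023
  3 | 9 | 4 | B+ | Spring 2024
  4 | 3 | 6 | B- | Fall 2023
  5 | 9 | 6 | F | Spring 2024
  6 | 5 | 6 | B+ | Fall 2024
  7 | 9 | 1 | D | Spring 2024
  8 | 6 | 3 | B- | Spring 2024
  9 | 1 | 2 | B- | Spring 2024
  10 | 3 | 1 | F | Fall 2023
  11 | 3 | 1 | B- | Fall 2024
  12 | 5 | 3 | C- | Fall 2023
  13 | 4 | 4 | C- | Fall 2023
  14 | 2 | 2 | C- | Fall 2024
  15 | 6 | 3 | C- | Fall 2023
SELECT p.name, COUNT(DISTINCT c.course_id) AS distinct_course_count FROM enrollments c JOIN students p ON c.student_id = p.id GROUP BY p.id, p.name ORDER BY distinct_course_count ASC

Execution result:
name | distinct_course_count
Frank Smith | 1
Eve Wilson | 1
Noah Wilson | 1
Mia Jones | 2
Alice Wilson | 2
Ivy Smith | 2
Alice Brown | 3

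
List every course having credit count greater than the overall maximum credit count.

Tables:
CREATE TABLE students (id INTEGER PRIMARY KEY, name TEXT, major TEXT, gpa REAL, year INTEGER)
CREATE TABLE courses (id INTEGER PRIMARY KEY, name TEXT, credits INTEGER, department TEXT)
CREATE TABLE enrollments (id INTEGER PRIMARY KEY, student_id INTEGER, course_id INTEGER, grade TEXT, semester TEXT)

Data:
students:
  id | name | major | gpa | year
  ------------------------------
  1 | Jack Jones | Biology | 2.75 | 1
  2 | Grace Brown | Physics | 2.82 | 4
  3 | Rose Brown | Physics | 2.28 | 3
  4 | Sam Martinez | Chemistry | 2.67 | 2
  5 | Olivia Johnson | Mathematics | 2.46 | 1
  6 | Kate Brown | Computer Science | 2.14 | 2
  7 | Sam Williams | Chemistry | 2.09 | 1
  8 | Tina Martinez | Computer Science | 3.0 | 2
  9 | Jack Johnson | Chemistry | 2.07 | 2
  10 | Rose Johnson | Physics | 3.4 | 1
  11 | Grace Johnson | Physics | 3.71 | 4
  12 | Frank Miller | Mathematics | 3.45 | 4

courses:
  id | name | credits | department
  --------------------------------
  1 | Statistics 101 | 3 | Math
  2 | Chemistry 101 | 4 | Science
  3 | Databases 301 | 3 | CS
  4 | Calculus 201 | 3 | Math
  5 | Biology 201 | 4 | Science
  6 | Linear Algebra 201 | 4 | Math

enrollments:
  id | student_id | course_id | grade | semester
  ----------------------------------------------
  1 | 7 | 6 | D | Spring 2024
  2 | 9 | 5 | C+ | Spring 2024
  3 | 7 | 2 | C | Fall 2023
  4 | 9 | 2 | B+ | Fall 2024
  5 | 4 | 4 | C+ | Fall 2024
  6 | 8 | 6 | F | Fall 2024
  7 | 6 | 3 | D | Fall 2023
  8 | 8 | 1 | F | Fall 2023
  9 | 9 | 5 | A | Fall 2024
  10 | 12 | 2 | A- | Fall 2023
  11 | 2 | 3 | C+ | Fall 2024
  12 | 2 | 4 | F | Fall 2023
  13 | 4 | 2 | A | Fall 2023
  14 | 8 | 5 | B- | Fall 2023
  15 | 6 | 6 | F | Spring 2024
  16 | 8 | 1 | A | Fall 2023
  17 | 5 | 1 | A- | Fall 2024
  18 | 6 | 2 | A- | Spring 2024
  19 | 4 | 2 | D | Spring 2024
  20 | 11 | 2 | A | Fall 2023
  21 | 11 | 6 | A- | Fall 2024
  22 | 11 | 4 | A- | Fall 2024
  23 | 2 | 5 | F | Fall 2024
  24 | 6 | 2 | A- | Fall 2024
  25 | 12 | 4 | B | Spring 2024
SELECT name, credits FROM courses WHERE credits > (SELECT MAX(credits) FROM courses)

Execution result:
(no rows)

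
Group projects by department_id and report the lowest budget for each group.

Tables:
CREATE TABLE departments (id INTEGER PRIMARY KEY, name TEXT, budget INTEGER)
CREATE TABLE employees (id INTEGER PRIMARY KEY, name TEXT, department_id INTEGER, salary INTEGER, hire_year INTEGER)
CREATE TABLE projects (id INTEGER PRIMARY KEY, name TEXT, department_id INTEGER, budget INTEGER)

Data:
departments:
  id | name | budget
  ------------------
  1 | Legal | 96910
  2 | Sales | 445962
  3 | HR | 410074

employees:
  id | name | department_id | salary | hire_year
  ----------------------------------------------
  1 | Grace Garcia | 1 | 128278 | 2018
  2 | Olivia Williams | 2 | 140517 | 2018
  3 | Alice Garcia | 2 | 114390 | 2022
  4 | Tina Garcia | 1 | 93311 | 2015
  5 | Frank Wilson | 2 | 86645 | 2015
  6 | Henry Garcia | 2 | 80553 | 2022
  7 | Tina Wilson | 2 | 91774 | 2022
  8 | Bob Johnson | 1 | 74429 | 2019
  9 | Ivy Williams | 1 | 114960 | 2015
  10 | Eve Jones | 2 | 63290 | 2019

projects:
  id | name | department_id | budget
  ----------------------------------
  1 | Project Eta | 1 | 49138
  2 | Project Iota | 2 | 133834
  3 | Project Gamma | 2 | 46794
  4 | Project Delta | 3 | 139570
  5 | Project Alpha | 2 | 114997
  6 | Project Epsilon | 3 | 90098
SELECT department_id, MIN(budget) AS min_budget FROM projects GROUP BY department_id

Execution result:
department_id | min_budget
1 | 49138
2 | 46794
3 | 90098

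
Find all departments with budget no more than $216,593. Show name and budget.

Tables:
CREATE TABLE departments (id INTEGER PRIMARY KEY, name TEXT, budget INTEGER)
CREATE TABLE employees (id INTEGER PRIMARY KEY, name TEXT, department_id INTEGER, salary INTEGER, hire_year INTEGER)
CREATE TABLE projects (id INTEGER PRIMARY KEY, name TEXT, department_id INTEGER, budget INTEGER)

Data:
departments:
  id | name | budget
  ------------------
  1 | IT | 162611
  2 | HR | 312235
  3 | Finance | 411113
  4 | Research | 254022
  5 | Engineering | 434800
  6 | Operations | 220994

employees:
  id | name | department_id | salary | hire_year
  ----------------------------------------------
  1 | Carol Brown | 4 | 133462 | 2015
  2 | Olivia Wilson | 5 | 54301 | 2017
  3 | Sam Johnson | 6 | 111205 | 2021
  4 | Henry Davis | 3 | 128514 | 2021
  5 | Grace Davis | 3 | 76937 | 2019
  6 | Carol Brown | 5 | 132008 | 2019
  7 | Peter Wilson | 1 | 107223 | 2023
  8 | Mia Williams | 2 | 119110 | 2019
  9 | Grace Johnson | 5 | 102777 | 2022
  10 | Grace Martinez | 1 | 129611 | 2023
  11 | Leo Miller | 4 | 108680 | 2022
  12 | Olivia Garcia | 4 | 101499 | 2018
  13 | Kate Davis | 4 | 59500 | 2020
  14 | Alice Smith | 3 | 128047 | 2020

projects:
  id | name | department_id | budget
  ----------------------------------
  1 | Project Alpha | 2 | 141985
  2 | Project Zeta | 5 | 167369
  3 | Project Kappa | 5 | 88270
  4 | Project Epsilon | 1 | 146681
SELECT name, budget FROM departments WHERE budget <= 216593

Execution result:
name | budget
IT | 162611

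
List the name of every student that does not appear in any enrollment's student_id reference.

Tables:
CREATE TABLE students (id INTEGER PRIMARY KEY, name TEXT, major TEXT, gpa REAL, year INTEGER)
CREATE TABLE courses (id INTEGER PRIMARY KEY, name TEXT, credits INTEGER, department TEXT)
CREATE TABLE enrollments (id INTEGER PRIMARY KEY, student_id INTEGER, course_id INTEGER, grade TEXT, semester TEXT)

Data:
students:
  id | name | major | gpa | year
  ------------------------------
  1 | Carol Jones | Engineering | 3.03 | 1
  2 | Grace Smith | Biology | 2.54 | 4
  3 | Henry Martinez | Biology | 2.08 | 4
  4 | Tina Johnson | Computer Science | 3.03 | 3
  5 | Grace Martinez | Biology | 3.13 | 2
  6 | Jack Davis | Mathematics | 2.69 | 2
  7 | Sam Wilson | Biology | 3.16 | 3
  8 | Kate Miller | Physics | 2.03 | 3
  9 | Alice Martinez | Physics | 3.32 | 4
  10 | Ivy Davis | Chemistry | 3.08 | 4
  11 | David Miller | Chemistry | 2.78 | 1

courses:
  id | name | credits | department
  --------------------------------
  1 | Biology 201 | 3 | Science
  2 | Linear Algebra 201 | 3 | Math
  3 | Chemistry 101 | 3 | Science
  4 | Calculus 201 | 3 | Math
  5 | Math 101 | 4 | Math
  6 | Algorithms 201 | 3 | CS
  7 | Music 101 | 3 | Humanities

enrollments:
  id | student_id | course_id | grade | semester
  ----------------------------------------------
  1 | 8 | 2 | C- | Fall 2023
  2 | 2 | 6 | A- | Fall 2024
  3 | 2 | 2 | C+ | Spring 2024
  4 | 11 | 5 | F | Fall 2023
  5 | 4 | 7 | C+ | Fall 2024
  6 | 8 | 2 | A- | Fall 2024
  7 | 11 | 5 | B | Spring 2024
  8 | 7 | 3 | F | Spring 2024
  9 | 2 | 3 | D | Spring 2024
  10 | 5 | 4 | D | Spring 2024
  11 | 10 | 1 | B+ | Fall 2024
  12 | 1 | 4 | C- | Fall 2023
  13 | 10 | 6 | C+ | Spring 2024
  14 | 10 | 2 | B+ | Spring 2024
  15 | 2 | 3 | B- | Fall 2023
SELECT p.name FROM students p LEFT JOIN enrollments c ON c.student_id = p.id WHERE c.id IS NULL

Execution result:
name
Henry Martinez
Jack Davis
Alice Martinez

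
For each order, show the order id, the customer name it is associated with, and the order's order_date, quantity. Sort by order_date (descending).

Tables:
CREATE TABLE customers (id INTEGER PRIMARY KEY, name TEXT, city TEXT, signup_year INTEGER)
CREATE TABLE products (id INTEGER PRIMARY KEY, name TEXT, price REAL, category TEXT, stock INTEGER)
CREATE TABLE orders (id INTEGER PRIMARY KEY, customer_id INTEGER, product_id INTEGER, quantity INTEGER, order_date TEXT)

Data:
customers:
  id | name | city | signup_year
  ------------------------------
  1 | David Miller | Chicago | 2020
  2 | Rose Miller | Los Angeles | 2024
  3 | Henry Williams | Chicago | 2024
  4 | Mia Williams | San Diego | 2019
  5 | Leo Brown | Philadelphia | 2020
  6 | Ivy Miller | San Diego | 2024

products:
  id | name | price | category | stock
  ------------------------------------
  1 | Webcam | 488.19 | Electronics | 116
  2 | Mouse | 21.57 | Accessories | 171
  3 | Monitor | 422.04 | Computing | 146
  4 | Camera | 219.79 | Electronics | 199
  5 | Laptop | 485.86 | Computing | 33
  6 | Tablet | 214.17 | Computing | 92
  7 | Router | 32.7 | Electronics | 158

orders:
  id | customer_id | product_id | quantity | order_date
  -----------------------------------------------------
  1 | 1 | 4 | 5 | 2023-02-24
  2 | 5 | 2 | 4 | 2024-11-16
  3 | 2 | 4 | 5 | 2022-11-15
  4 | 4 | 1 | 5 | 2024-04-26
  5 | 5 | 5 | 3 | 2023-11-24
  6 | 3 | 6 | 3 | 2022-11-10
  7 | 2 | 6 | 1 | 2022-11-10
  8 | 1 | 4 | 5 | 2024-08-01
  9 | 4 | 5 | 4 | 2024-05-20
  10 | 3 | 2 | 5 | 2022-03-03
SELECT c.id, p.name AS customer, c.order_date, c.quantity FROM orders c JOIN customers p ON c.customer_id = p.id ORDER BY c.order_date DESC

Execution result:
id | customer | order_date | quantity
2 | Leo Brown | 2024-11-16 | 4
8 | David Miller | 2024-08-01 | 5
9 | Mia Williams | 2024-05-20 | 4
4 | Mia Williams | 2024-04-26 | 5
5 | Leo Brown | 2023-11-24 | 3
1 | David Miller | 2023-02-24 | 5
3 | Rose Miller | 2022-11-15 | 5
6 | Henry Williams | 2022-11-10 | 3
7 | Rose Miller | 2022-11-10 | 1
10 | Henry Williams | 2022-03-03 | 5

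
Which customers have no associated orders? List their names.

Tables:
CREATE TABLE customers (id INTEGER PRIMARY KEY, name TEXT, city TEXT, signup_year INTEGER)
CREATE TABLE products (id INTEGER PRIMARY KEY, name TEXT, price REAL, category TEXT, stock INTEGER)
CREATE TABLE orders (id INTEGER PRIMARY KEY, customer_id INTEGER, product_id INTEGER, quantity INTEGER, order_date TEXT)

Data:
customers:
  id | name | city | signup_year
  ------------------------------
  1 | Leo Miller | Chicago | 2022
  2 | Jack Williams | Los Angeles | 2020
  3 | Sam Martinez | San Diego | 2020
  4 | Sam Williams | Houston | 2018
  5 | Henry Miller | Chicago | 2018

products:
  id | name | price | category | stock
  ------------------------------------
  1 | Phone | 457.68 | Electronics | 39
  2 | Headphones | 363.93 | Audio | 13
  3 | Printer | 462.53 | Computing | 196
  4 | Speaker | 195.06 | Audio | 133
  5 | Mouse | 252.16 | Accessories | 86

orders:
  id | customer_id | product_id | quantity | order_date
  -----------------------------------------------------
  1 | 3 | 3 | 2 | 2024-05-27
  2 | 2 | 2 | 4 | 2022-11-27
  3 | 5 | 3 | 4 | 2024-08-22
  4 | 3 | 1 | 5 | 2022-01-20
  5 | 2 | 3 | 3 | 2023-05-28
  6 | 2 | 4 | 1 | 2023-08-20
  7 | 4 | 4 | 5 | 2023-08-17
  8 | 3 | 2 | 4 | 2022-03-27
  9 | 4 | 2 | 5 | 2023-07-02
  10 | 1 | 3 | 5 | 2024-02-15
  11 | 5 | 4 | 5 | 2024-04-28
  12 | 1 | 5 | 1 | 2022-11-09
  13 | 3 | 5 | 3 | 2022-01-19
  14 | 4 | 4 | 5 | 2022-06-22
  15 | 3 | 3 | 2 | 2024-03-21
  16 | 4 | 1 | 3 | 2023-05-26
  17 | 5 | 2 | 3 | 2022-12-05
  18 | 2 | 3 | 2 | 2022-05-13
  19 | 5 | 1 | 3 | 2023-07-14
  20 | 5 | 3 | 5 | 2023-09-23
SELECT p.name FROM customers p LEFT JOIN orders c ON c.customer_id = p.id WHERE c.id IS NULL

Execution result:
(no rows)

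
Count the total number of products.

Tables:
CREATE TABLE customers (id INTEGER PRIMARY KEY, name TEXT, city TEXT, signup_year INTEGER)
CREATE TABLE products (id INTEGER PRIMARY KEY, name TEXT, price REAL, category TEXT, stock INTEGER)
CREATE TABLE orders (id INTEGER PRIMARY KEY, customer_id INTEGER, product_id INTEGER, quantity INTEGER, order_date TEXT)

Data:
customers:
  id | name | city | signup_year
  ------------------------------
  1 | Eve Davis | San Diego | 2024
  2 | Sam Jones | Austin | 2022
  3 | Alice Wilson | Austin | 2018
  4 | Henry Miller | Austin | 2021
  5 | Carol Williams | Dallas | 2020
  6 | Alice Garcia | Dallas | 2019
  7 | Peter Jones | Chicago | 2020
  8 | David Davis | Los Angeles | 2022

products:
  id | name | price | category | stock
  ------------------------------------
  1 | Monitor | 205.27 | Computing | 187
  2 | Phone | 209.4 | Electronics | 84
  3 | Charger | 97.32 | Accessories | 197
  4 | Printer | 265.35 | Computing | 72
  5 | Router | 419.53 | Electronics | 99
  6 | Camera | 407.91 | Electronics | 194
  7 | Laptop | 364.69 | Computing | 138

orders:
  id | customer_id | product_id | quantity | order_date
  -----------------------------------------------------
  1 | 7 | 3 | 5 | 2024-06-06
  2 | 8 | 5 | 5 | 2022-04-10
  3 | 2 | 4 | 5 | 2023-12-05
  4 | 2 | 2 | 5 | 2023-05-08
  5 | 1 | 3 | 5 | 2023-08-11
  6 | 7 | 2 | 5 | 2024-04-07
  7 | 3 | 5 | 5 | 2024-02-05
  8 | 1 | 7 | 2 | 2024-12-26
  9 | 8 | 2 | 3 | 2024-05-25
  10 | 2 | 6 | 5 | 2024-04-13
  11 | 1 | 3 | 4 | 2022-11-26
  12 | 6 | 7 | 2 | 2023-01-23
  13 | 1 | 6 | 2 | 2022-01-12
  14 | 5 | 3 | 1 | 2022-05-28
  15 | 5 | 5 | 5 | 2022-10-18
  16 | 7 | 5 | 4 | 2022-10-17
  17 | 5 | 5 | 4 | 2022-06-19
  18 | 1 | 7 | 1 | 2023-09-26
SELECT COUNT(*) FROM products

Execution result:
7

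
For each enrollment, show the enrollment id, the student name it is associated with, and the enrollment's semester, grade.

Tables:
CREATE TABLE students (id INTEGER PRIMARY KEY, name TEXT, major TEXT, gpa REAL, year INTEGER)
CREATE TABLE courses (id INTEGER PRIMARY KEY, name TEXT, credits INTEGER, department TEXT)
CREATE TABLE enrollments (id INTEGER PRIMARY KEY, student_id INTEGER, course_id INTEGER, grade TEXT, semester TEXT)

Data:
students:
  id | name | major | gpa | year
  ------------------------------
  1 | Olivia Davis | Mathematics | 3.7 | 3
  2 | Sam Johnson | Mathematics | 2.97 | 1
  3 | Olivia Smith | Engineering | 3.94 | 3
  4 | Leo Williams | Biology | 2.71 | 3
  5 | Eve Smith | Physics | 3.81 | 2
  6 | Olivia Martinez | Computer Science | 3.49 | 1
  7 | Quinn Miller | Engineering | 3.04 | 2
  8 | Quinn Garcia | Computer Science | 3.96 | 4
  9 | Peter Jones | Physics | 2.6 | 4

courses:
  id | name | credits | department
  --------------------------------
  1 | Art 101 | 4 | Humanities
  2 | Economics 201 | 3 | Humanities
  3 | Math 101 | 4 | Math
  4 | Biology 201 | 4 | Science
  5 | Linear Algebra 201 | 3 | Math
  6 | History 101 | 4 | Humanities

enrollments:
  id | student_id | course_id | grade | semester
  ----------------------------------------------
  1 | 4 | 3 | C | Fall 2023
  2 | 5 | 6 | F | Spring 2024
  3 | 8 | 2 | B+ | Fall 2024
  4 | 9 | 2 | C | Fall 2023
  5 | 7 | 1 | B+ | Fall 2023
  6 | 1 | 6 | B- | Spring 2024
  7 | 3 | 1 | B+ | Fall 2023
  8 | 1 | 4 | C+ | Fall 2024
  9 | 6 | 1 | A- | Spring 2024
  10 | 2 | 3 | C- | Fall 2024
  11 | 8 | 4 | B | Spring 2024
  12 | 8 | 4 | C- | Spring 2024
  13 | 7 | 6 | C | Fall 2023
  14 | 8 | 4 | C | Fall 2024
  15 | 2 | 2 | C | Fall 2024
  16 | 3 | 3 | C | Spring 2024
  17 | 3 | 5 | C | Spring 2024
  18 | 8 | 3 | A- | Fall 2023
SELECT c.id, p.name AS student, c.semester, c.grade FROM enrollments c JOIN students p ON c.student_id = p.id

Execution result:
id | student | semester | grade
1 | Leo Williams | Fall 2023 | C
2 | Eve Smith | Spring 2024 | F
3 | Quinn Garcia | Fall 2024 | B+
4 | Peter Jones | Fall 2023 | C
5 | Quinn Miller | Fall 2023 | B+
6 | Olivia Davis | Spring 2024 | B-
7 | Olivia Smith | Fall 2023 | B+
8 | Olivia Davis | Fall 2024 | C+
9 | Olivia Martinez | Spring 2024 | A-
10 | Sam Johnson | Fall 2024 | C-
11 | Quinn Garcia | Spring 2024 | B
12 | Quinn Garcia | Spring 2024 | C-
13 | Quinn Miller | Fall 2023 | C
14 | Quinn Garcia | Fall 2024 | C
15 | Sam Johnson | Fall 2024 | C
16 | Olivia Smith | Spring 2024 | C
17 | Olivia Smith | Spring 2024 | C
18 | Quinn Garcia | Fall 2023 | A-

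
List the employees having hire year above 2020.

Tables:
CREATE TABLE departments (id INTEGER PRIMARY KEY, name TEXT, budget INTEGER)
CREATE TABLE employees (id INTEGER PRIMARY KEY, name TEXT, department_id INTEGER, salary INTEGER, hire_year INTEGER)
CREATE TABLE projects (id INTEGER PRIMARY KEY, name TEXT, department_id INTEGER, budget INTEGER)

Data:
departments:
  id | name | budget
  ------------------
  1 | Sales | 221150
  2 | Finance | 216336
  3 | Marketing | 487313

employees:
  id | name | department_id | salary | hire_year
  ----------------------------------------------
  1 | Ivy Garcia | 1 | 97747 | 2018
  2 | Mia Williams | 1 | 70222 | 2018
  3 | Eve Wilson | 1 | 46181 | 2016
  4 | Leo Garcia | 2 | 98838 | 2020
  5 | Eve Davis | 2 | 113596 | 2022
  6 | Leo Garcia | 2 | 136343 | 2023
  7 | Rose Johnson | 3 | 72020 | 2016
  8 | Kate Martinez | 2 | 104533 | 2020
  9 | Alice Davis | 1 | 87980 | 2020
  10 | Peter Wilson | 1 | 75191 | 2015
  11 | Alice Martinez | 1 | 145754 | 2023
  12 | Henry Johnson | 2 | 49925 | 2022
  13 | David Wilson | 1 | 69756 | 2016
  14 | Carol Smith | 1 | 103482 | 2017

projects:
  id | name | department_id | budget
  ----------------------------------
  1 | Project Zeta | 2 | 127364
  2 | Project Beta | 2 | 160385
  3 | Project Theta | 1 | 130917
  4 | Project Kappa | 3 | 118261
SELECT name, hire_year FROM employees WHERE hire_year > 2020

Execution result:
name | hire_year
Eve Davis | 2022
Leo Garcia | 2023
Alice Martinez | 2023
Henry Johnson | 2022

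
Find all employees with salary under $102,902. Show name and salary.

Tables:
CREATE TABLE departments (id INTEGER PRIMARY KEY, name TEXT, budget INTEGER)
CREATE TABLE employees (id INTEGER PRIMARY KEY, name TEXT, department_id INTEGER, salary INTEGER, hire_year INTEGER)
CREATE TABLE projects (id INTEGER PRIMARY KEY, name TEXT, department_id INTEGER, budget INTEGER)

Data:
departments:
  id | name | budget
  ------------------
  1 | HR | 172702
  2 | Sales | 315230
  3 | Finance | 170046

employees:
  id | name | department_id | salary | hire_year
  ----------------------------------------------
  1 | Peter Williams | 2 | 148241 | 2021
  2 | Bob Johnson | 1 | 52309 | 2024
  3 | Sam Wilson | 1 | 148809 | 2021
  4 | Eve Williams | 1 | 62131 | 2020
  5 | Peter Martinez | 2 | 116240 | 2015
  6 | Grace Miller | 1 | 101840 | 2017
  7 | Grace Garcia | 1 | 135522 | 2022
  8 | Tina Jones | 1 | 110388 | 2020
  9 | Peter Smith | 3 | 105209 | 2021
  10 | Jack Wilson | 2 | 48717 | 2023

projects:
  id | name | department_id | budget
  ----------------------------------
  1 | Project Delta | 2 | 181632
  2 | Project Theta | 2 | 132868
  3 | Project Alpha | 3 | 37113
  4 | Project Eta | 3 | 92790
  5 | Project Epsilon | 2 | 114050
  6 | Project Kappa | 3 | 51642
SELECT name, salary FROM employees WHERE salary < 102902

Execution result:
name | salary
Bob Johnson | 52309
Eve Williams | 62131
Grace Miller | 101840
Jack Wilson | 48717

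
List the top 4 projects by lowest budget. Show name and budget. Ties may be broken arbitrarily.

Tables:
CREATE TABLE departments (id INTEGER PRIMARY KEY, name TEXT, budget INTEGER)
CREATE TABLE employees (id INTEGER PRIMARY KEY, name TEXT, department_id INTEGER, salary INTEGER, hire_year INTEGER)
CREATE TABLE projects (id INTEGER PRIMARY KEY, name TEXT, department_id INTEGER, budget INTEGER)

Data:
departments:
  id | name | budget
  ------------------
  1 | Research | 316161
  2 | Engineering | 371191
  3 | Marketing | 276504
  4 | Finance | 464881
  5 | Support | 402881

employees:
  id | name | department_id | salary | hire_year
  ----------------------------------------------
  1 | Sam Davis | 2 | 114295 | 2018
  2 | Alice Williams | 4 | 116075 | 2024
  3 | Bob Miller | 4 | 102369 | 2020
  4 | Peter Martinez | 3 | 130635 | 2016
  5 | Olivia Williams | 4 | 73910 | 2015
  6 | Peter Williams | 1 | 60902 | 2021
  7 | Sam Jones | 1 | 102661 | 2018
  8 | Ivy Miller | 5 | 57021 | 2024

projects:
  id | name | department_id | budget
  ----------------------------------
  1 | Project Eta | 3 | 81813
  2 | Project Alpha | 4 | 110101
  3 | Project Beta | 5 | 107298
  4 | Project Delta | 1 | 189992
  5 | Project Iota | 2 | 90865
SELECT name, budget FROM projects ORDER BY budget ASC LIMIT 4

Execution result:
name | budget
Project Eta | 81813
Project Iota | 90865
Project Beta | 107298
Project Alpha | 110101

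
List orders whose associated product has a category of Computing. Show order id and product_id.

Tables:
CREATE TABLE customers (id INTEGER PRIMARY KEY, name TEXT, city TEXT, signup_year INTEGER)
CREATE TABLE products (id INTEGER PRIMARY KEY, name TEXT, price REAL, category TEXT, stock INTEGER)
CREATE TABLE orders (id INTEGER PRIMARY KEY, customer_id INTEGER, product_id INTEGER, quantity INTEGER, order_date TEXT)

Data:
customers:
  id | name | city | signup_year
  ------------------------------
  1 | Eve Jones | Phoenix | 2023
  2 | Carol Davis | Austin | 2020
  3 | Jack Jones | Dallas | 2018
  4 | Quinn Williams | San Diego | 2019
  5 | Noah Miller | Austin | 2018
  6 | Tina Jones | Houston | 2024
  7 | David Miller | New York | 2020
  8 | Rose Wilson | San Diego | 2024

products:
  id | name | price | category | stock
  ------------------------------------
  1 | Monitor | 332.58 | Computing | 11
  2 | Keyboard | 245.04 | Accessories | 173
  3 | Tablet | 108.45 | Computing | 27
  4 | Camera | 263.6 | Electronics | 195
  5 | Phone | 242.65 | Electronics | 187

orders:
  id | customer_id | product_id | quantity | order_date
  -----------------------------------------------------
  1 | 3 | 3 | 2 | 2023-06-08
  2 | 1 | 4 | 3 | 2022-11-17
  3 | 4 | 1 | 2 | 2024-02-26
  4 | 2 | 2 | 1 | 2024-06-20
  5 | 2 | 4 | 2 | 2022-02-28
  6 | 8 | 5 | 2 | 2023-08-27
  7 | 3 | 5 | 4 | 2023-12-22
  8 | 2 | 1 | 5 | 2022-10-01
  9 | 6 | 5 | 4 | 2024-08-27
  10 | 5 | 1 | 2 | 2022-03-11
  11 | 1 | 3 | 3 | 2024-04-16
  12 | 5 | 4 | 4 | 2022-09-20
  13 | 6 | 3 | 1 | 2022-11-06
SELECT id, product_id FROM orders WHERE product_id IN (SELECT id FROM products WHERE category = 'Computing')

Execution result:
id | product_id
1 | 3
3 | 1
8 | 1
10 | 1
11 | 3
13 | 3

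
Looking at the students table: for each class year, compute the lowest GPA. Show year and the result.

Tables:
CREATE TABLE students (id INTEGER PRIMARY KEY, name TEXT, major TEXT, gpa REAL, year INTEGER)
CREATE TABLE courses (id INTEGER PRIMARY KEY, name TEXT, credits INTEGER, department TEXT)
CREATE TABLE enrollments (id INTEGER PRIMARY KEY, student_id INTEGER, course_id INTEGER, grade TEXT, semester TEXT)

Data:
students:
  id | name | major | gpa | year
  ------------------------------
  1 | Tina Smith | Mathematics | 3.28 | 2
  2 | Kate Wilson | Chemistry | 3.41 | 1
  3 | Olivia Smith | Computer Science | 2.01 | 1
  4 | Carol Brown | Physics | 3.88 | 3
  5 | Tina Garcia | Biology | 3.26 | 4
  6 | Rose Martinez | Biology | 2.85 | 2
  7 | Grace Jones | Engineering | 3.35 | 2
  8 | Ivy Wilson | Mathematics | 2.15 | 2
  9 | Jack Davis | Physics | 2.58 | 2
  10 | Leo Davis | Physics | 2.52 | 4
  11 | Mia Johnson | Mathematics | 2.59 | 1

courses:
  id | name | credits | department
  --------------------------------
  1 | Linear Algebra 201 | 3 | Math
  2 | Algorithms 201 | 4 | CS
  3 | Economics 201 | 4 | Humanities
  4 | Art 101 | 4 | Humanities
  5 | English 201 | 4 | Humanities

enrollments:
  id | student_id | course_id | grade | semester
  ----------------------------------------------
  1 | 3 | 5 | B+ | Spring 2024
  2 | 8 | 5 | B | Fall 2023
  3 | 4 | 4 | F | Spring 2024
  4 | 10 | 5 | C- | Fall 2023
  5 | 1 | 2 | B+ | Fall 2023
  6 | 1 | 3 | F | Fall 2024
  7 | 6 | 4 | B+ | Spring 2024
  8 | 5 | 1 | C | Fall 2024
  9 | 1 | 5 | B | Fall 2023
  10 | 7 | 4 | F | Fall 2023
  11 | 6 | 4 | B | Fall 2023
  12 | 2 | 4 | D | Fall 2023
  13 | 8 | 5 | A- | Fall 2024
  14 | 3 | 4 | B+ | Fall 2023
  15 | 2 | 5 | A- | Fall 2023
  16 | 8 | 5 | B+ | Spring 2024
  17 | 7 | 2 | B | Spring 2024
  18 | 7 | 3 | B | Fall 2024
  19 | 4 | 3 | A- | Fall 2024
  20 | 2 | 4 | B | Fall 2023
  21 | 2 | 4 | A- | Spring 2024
SELECT year, MIN(gpa) AS min_gpa FROM students GROUP BY year

Execution result:
year | min_gpa
1 | 2.01
2 | 2.15
3 | 3.88
4 | 2.52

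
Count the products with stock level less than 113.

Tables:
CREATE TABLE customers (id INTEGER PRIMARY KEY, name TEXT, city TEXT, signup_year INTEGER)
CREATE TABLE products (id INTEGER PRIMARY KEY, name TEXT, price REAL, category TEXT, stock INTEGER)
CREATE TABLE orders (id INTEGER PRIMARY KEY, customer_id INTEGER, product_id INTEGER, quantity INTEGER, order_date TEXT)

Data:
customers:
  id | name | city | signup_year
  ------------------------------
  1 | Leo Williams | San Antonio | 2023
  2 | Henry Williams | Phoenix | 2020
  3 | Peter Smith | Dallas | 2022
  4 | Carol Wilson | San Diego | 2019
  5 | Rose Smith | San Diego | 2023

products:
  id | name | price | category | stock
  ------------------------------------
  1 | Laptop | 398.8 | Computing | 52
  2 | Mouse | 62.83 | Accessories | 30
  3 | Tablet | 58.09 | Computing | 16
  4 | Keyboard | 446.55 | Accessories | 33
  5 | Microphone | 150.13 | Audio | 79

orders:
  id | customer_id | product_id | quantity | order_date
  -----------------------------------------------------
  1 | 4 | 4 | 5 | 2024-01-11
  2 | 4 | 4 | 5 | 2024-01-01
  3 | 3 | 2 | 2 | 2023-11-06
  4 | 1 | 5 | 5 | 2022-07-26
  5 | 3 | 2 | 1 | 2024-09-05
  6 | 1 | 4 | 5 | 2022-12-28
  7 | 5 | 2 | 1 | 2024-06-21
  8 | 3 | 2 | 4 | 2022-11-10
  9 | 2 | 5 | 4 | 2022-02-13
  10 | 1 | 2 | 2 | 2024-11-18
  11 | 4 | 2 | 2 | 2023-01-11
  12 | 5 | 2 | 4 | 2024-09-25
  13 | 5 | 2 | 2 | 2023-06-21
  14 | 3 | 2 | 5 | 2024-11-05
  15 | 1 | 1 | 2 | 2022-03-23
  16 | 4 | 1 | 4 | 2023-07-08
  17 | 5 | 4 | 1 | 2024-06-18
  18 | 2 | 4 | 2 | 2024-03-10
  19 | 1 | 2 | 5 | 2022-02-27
SELECT COUNT(*) FROM products WHERE stock < 113

Execution result:
5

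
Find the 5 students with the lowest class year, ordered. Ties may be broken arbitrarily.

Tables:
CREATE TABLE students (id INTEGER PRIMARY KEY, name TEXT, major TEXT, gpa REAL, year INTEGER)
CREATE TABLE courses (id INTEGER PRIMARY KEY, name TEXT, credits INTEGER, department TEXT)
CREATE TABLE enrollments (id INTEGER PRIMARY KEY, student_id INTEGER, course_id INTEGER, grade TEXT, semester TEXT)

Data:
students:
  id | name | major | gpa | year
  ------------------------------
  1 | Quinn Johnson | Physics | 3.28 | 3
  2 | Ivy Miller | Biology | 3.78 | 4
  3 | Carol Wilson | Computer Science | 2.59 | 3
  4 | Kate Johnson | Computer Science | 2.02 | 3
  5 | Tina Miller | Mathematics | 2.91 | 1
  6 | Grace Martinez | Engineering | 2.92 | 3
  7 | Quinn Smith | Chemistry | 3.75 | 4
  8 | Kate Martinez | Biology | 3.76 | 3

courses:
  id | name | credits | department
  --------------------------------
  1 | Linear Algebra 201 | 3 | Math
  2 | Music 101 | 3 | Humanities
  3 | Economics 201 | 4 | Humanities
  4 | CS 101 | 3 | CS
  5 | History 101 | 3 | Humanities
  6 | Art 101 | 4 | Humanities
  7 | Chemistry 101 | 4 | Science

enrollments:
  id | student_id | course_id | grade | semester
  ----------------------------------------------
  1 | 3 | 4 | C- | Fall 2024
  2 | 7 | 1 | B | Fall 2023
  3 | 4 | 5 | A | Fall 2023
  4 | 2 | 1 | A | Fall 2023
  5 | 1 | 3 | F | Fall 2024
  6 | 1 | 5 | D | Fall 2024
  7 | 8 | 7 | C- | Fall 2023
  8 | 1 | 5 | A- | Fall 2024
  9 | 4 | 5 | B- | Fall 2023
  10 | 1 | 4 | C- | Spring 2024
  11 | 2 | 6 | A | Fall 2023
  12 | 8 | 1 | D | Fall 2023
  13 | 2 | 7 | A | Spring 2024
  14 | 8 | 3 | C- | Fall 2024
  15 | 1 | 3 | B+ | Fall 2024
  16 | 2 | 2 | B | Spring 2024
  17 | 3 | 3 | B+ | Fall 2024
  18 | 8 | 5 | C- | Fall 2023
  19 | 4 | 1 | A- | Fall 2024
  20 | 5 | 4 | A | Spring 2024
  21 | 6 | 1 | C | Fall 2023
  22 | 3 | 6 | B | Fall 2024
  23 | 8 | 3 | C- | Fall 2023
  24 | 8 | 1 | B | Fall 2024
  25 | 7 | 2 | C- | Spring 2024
SELECT name, year FROM students ORDER BY year ASC LIMIT 5

Execution result:
name | year
Tina Miller | 1
Quinn Johnson | 3
Carol Wilson | 3
Kate Johnson | 3
Grace Martinez | 3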